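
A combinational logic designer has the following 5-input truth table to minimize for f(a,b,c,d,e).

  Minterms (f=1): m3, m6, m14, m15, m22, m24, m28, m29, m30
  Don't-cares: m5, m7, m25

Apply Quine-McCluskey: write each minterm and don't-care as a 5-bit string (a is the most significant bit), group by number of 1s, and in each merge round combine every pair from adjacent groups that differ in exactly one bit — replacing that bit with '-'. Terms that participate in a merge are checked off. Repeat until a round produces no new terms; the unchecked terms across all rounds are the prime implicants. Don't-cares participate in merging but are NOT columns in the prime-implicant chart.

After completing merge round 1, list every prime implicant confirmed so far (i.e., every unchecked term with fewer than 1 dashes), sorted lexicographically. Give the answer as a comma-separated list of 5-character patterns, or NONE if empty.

NONE

[col 0] 00011*, 00101*, 00110*, 00111*, 01110*, 01111*, 10110*, 11000*, 11001*, 11100*, 11101*, 11110*
[col 1] -0110*, -1110*, 0-110*, 0-111*, 00-11, 001-1, 0011-*, 0111-*, 1-110*, 11-00*, 11-01*, 1100-*, 111-0, 1110-*
[col 2] --110, 0-11-, 11-0-
Prime implicants: --110, 0-11-, 00-11, 001-1, 11-0-, 111-0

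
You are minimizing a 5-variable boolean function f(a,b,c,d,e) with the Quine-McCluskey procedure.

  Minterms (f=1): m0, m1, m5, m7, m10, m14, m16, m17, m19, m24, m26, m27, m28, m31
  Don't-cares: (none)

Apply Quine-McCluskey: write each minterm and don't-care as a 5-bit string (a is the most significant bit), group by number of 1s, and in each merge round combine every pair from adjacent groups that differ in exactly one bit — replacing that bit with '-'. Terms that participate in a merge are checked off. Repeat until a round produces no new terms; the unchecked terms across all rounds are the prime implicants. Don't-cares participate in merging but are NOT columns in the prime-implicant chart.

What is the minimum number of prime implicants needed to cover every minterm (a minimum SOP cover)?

[col 0] 00000*, 00001*, 00101*, 00111*, 01010*, 01110*, 10000*, 10001*, 10011*, 11000*, 11010*, 11011*, 11100*, 11111*
[col 1] -0000*, -0001*, -1010, 00-01, 0000-*, 001-1, 01-10, 1-000, 1-011, 100-1, 1000-*, 11-00, 11-11, 110-0, 1101-
[col 2] -000-
Prime implicants: -000-, -1010, 00-01, 001-1, 01-10, 1-000, 1-011, 100-1, 11-00, 11-11, 110-0, 1101-
PI chart (minterm → PIs covering it):
  0 | -000-  (sole → essential)
  1 | -000-,00-01
  5 | 00-01,001-1
  7 | 001-1  (sole → essential)
  10 | -1010,01-10
  14 | 01-10  (sole → essential)
  16 | -000-,1-000
  17 | -000-,100-1
  19 | 1-011,100-1
  24 | 1-000,11-00,110-0
  26 | -1010,110-0,1101-
  27 | 1-011,11-11,1101-
  28 | 11-00  (sole → essential)
  31 | 11-11  (sole → essential)
Essential prime implicants: -000-, 001-1, 01-10, 11-00, 11-11
Petrick residual → -1010, 1-011
Minimum SOP uses 7 PIs: b'c'd' + bc'de' + a'b'ce + a'bde' + ac'de + abd'e' + abde

7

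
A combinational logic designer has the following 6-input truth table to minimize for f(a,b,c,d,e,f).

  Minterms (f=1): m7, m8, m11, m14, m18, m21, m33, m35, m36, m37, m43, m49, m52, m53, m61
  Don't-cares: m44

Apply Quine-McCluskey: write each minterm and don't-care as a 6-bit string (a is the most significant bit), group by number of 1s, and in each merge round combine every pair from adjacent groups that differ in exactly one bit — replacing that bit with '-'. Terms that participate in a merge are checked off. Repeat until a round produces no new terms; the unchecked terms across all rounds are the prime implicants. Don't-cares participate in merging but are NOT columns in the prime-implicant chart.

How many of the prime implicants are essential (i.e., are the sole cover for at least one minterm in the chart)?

[col 0] 000111, 001000, 001011*, 001110, 010010, 010101*, 100001*, 100011*, 100100*, 100101*, 101011*, 101100*, 110001*, 110100*, 110101*, 111101*
[col 1] -01011, -10101, 1-0001*, 1-0100*, 1-0101*, 10-011, 10-100, 100-01*, 1000-1, 10010-*, 11-101, 110-01*, 11010-*
[col 2] 1-0-01, 1-010-
Prime implicants: -01011, -10101, 000111, 001000, 001110, 010010, 1-0-01, 1-010-, 10-011, 10-100, 1000-1, 11-101
PI chart (minterm → PIs covering it):
  7 | 000111  (sole → essential)
  8 | 001000  (sole → essential)
  11 | -01011  (sole → essential)
  14 | 001110  (sole → essential)
  18 | 010010  (sole → essential)
  21 | -10101  (sole → essential)
  33 | 1-0-01,1000-1
  35 | 10-011,1000-1
  36 | 1-010-,10-100
  37 | 1-0-01,1-010-
  43 | -01011,10-011
  49 | 1-0-01  (sole → essential)
  52 | 1-010-  (sole → essential)
  53 | -10101,1-0-01,1-010-,11-101
  61 | 11-101  (sole → essential)
Essential prime implicants: -01011, -10101, 000111, 001000, 001110, 010010, 1-0-01, 1-010-, 11-101

9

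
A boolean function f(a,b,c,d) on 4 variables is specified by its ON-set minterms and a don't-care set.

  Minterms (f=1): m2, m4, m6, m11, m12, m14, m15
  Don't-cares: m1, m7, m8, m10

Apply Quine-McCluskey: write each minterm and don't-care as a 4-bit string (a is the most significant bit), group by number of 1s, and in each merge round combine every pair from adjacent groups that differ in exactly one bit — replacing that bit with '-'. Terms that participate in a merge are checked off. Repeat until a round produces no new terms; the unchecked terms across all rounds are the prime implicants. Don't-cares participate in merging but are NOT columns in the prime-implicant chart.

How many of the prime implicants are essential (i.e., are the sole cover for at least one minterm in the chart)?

3

size-2^0 implicants → 0001  0010(✓)  0100(✓)  0110(✓)  0111(✓)  1000(✓)  1010(✓)  1011(✓)  1100(✓)  1110(✓)  1111(✓)
size-2^1 implicants → -010(✓)  -100(✓)  -110(✓)  -111(✓)  0-10(✓)  01-0(✓)  011-(✓)  1-00(✓)  1-10(✓)  1-11(✓)  10-0(✓)  101-(✓)  11-0(✓)  111-(✓)
size-2^2 implicants → --10  -1-0  -11-  1--0  1-1-
Unchecked terms (primes): --10, -1-0, -11-, 0001, 1--0, 1-1-
Minterm coverage:
  m2 ⊆ --10 [E]
  m4 ⊆ -1-0 [E]
  m6 ⊆ --10,-1-0,-11-
  m11 ⊆ 1-1- [E]
  m12 ⊆ -1-0,1--0
  m14 ⊆ --10,-1-0,-11-,1--0,1-1-
  m15 ⊆ -11-,1-1-
E = {--10, -1-0, 1-1-}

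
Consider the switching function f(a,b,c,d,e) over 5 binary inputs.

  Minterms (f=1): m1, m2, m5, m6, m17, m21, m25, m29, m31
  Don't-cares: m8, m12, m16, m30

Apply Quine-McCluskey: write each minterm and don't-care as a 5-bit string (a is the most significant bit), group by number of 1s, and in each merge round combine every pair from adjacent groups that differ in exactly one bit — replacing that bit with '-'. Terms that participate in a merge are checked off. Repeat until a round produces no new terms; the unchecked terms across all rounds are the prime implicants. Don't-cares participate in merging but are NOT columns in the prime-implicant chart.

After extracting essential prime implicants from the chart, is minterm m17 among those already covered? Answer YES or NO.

Round 0: 00001✓ 00010✓ 00101✓ 00110✓ 01000✓ 01100✓ 10000✓ 10001✓ 10101✓ 11001✓ 11101✓ 11110✓ 11111✓
Round 1: -0001✓ -0101✓ 00-01✓ 00-10 01-00 1-001✓ 1-101✓ 10-01✓ 1000- 11-01✓ 111-1 1111-
Round 2: -0-01 1--01
PIs = {-0-01, 00-10, 01-00, 1--01, 1000-, 111-1, 1111-}
Coverage chart:
  m1: -0-01 ←essential
  m2: 00-10 ←essential
  m5: -0-01 ←essential
  m6: 00-10 ←essential
  m17: -0-01,1--01,1000-
  m21: -0-01,1--01
  m25: 1--01 ←essential
  m29: 1--01,111-1
  m31: 111-1,1111-
Essential: -0-01, 00-10, 1--01

YES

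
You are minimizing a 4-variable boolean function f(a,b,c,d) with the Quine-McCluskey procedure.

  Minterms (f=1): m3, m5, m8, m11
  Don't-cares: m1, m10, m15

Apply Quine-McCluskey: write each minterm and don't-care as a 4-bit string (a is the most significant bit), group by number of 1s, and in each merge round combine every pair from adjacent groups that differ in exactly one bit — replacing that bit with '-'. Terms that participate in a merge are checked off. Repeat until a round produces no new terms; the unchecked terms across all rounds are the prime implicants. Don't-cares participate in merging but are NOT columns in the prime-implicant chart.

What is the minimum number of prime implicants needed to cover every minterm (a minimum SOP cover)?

3

[col 0] 0001*, 0011*, 0101*, 1000*, 1010*, 1011*, 1111*
[col 1] -011, 0-01, 00-1, 1-11, 10-0, 101-
Prime implicants: -011, 0-01, 00-1, 1-11, 10-0, 101-
PI chart (minterm → PIs covering it):
  3 | -011,00-1
  5 | 0-01  (sole → essential)
  8 | 10-0  (sole → essential)
  11 | -011,1-11,101-
Essential prime implicants: 0-01, 10-0
Petrick residual → -011
Minimum SOP uses 3 PIs: b'cd + a'c'd + ab'd'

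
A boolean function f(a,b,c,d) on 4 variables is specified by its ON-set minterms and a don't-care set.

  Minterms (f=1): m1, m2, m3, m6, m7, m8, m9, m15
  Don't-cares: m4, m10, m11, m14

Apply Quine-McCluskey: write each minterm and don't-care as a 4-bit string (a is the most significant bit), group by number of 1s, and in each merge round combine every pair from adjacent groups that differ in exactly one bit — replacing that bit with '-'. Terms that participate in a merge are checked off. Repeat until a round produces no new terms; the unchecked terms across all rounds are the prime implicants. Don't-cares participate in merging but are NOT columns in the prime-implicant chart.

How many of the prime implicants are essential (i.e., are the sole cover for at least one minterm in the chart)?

3

[col 0] 0001*, 0010*, 0011*, 0100*, 0110*, 0111*, 1000*, 1001*, 1010*, 1011*, 1110*, 1111*
[col 1] -001*, -010*, -011*, -110*, -111*, 0-10*, 0-11*, 00-1*, 001-*, 01-0, 011-*, 1-10*, 1-11*, 10-0*, 10-1*, 100-*, 101-*, 111-*
[col 2] --10*, --11*, -0-1, -01-*, -11-*, 0-1-*, 1-1-*, 10--
[col 3] --1-
Prime implicants: --1-, -0-1, 01-0, 10--
PI chart (minterm → PIs covering it):
  1 | -0-1  (sole → essential)
  2 | --1-  (sole → essential)
  3 | --1-,-0-1
  6 | --1-,01-0
  7 | --1-  (sole → essential)
  8 | 10--  (sole → essential)
  9 | -0-1,10--
  15 | --1-  (sole → essential)
Essential prime implicants: --1-, -0-1, 10--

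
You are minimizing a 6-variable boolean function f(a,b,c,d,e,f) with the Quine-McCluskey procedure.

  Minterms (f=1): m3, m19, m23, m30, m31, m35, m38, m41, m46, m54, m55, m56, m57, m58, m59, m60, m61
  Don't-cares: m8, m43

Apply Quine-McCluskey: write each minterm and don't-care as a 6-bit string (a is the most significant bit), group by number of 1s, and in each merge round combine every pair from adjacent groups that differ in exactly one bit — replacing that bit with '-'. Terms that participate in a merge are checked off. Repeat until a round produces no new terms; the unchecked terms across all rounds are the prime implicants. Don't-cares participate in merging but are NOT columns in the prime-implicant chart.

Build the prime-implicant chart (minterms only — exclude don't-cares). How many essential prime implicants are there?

5

Round 0: 000011✓ 001000 010011✓ 010111✓ 011110✓ 011111✓ 100011✓ 100110✓ 101001✓ 101011✓ 101110✓ 110110✓ 110111✓ 111000✓ 111001✓ 111010✓ 111011✓ 111100✓ 111101✓
Round 1: -00011 -10111 0-0011 01-111 010-11 01111- 1-0110 1-1001✓ 1-1011✓ 10-011 10-110 1010-1✓ 11011- 111-00✓ 111-01✓ 1110-0✓ 1110-1✓ 11100-✓ 11101-✓ 11110-✓
Round 2: 1-10-1 111-0- 1110--
PIs = {-00011, -10111, 0-0011, 001000, 01-111, 010-11, 01111-, 1-0110, 1-10-1, 10-011, 10-110, 11011-, 111-0-, 1110--}
Coverage chart:
  m3: -00011,0-0011
  m19: 0-0011,010-11
  m23: -10111,01-111,010-11
  m30: 01111- ←essential
  m31: 01-111,01111-
  m35: -00011,10-011
  m38: 1-0110,10-110
  m41: 1-10-1 ←essential
  m46: 10-110 ←essential
  m54: 1-0110,11011-
  m55: -10111,11011-
  m56: 111-0-,1110--
  m57: 1-10-1,111-0-,1110--
  m58: 1110-- ←essential
  m59: 1-10-1,1110--
  m60: 111-0- ←essential
  m61: 111-0- ←essential
Essential: 01111-, 1-10-1, 10-110, 111-0-, 1110--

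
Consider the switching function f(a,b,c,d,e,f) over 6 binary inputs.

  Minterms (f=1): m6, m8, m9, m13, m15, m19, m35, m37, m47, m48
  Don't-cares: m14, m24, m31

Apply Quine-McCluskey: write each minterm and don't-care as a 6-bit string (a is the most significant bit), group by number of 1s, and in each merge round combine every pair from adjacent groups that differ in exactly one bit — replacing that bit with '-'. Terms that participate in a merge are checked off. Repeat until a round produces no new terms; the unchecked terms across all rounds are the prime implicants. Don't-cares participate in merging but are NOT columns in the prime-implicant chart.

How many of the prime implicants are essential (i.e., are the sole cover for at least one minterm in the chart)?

Round 0: 000110✓ 001000✓ 001001✓ 001101✓ 001110✓ 001111✓ 010011 011000✓ 011111✓ 100011 100101 101111✓ 110000
Round 1: -01111 0-1000 0-1111 00-110 001-01 00100- 0011-1 00111-
PIs = {-01111, 0-1000, 0-1111, 00-110, 001-01, 00100-, 0011-1, 00111-, 010011, 100011, 100101, 110000}
Coverage chart:
  m6: 00-110 ←essential
  m8: 0-1000,00100-
  m9: 001-01,00100-
  m13: 001-01,0011-1
  m15: -01111,0-1111,0011-1,00111-
  m19: 010011 ←essential
  m35: 100011 ←essential
  m37: 100101 ←essential
  m47: -01111 ←essential
  m48: 110000 ←essential
Essential: -01111, 00-110, 010011, 100011, 100101, 110000

6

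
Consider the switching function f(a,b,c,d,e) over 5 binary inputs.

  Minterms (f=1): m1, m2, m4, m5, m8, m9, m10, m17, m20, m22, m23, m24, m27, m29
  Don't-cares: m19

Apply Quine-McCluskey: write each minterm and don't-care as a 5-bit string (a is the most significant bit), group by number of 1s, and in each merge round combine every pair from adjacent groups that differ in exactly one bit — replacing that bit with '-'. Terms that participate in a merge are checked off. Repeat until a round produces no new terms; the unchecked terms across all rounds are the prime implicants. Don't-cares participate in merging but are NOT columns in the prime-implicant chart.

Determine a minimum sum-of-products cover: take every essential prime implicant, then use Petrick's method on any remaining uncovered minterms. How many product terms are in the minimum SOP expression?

9

size-2^0 implicants → 00001(✓)  00010(✓)  00100(✓)  00101(✓)  01000(✓)  01001(✓)  01010(✓)  10001(✓)  10011(✓)  10100(✓)  10110(✓)  10111(✓)  11000(✓)  11011(✓)  11101
size-2^1 implicants → -0001  -0100  -1000  0-001  0-010  00-01  0010-  010-0  0100-  1-011  10-11  100-1  101-0  1011-
Unchecked terms (primes): -0001, -0100, -1000, 0-001, 0-010, 00-01, 0010-, 010-0, 0100-, 1-011, 10-11, 100-1, 101-0, 1011-, 11101
Minterm coverage:
  m1 ⊆ -0001,0-001,00-01
  m2 ⊆ 0-010 [E]
  m4 ⊆ -0100,0010-
  m5 ⊆ 00-01,0010-
  m8 ⊆ -1000,010-0,0100-
  m9 ⊆ 0-001,0100-
  m10 ⊆ 0-010,010-0
  m17 ⊆ -0001,100-1
  m20 ⊆ -0100,101-0
  m22 ⊆ 101-0,1011-
  m23 ⊆ 10-11,1011-
  m24 ⊆ -1000 [E]
  m27 ⊆ 1-011 [E]
  m29 ⊆ 11101 [E]
E = {-1000, 0-010, 1-011, 11101}
Petrick residual → -0001, -0100, 0-001, 00-01, 1011-
Cover = b'c'd'e + b'cd'e' + bc'd'e' + a'c'd'e + a'c'de' + a'b'd'e + ac'de + ab'cd + abcd'e  |cover|=9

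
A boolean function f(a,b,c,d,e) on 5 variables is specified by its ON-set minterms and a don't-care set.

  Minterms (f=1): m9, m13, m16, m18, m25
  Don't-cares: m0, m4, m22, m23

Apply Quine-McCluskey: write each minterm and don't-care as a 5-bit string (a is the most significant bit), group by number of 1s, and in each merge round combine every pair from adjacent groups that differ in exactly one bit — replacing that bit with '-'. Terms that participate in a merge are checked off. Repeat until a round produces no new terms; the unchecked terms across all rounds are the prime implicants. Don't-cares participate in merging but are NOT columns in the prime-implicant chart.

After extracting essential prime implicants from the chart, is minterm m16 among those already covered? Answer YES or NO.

size-2^0 implicants → 00000(✓)  00100(✓)  01001(✓)  01101(✓)  10000(✓)  10010(✓)  10110(✓)  10111(✓)  11001(✓)
size-2^1 implicants → -0000  -1001  00-00  01-01  10-10  100-0  1011-
Unchecked terms (primes): -0000, -1001, 00-00, 01-01, 10-10, 100-0, 1011-
Minterm coverage:
  m9 ⊆ -1001,01-01
  m13 ⊆ 01-01 [E]
  m16 ⊆ -0000,100-0
  m18 ⊆ 10-10,100-0
  m25 ⊆ -1001 [E]
E = {-1001, 01-01}

NO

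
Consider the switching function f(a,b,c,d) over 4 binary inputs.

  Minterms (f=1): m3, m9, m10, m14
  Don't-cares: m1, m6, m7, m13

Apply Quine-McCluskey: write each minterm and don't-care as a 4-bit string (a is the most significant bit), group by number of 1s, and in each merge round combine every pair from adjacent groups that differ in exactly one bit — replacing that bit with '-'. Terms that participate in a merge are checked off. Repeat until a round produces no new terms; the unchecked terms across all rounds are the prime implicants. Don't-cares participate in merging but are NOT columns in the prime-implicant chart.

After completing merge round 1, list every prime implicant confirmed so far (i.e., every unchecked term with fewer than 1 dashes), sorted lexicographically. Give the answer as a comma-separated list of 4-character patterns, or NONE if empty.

NONE

size-2^0 implicants → 0001(✓)  0011(✓)  0110(✓)  0111(✓)  1001(✓)  1010(✓)  1101(✓)  1110(✓)
size-2^1 implicants → -001  -110  0-11  00-1  011-  1-01  1-10
Unchecked terms (primes): -001, -110, 0-11, 00-1, 011-, 1-01, 1-10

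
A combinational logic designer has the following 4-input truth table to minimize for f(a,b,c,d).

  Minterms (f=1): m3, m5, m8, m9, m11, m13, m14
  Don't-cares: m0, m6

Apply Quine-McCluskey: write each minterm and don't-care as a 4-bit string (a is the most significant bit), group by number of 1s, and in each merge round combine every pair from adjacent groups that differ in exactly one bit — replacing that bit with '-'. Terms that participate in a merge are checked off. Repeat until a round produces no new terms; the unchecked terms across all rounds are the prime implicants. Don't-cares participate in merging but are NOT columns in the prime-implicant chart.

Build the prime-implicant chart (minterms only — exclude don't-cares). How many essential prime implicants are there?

3

[col 0] 0000*, 0011*, 0101*, 0110*, 1000*, 1001*, 1011*, 1101*, 1110*
[col 1] -000, -011, -101, -110, 1-01, 10-1, 100-
Prime implicants: -000, -011, -101, -110, 1-01, 10-1, 100-
PI chart (minterm → PIs covering it):
  3 | -011  (sole → essential)
  5 | -101  (sole → essential)
  8 | -000,100-
  9 | 1-01,10-1,100-
  11 | -011,10-1
  13 | -101,1-01
  14 | -110  (sole → essential)
Essential prime implicants: -011, -101, -110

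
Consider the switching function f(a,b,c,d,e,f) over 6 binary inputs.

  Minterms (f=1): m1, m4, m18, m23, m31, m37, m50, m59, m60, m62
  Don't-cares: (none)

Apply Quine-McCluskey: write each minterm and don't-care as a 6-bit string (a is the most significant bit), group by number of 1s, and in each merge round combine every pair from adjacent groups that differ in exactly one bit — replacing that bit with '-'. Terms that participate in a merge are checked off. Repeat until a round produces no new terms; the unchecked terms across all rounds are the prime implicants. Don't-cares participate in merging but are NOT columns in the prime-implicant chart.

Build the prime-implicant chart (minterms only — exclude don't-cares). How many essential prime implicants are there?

7

size-2^0 implicants → 000001  000100  010010(✓)  010111(✓)  011111(✓)  100101  110010(✓)  111011  111100(✓)  111110(✓)
size-2^1 implicants → -10010  01-111  1111-0
Unchecked terms (primes): -10010, 000001, 000100, 01-111, 100101, 111011, 1111-0
Minterm coverage:
  m1 ⊆ 000001 [E]
  m4 ⊆ 000100 [E]
  m18 ⊆ -10010 [E]
  m23 ⊆ 01-111 [E]
  m31 ⊆ 01-111 [E]
  m37 ⊆ 100101 [E]
  m50 ⊆ -10010 [E]
  m59 ⊆ 111011 [E]
  m60 ⊆ 1111-0 [E]
  m62 ⊆ 1111-0 [E]
E = {-10010, 000001, 000100, 01-111, 100101, 111011, 1111-0}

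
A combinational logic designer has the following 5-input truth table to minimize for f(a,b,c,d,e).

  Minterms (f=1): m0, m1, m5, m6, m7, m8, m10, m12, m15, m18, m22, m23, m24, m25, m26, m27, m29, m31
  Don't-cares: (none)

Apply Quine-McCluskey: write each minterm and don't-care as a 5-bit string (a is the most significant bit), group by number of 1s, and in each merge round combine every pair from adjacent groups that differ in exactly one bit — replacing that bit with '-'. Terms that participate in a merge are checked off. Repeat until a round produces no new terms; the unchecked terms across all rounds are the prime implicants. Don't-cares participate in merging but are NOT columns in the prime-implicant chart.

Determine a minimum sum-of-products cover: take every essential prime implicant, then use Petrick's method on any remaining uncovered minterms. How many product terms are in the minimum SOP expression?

8

[col 0] 00000*, 00001*, 00101*, 00110*, 00111*, 01000*, 01010*, 01100*, 01111*, 10010*, 10110*, 10111*, 11000*, 11001*, 11010*, 11011*, 11101*, 11111*
[col 1] -0110*, -0111*, -1000*, -1010*, -1111*, 0-000, 0-111*, 00-01, 0000-, 001-1, 0011-*, 01-00, 010-0*, 1-010, 1-111*, 10-10, 1011-*, 11-01*, 11-11*, 110-0*, 110-1*, 1100-*, 1101-*, 111-1*
[col 2] --111, -011-, -10-0, 11--1, 110--
Prime implicants: --111, -011-, -10-0, 0-000, 00-01, 0000-, 001-1, 01-00, 1-010, 10-10, 11--1, 110--
PI chart (minterm → PIs covering it):
  0 | 0-000,0000-
  1 | 00-01,0000-
  5 | 00-01,001-1
  6 | -011-  (sole → essential)
  7 | --111,-011-,001-1
  8 | -10-0,0-000,01-00
  10 | -10-0  (sole → essential)
  12 | 01-00  (sole → essential)
  15 | --111  (sole → essential)
  18 | 1-010,10-10
  22 | -011-,10-10
  23 | --111,-011-
  24 | -10-0,110--
  25 | 11--1,110--
  26 | -10-0,1-010,110--
  27 | 11--1,110--
  29 | 11--1  (sole → essential)
  31 | --111,11--1
Essential prime implicants: --111, -011-, -10-0, 01-00, 11--1
Petrick residual → 0-000, 00-01, 1-010
Minimum SOP uses 8 PIs: cde + b'cd + bc'e' + a'c'd'e' + a'b'd'e + a'bd'e' + ac'de' + abe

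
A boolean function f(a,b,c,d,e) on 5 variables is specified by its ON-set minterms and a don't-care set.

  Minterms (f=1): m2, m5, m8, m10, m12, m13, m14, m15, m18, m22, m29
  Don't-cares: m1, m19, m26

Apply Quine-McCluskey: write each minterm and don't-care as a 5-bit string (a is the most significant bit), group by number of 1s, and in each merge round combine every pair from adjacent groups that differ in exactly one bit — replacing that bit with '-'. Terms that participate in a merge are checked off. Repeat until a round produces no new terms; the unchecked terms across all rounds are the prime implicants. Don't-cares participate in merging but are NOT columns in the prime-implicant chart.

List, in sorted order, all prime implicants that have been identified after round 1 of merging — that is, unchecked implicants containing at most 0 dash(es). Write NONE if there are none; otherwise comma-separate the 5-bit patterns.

Round 0: 00001✓ 00010✓ 00101✓ 01000✓ 01010✓ 01100✓ 01101✓ 01110✓ 01111✓ 10010✓ 10011✓ 10110✓ 11010✓ 11101✓
Round 1: -0010✓ -1010✓ -1101 0-010✓ 0-101 00-01 01-00✓ 01-10✓ 010-0✓ 011-0✓ 011-1✓ 0110-✓ 0111-✓ 1-010✓ 10-10 1001-
Round 2: --010 01--0 011--
PIs = {--010, -1101, 0-101, 00-01, 01--0, 011--, 10-10, 1001-}

NONE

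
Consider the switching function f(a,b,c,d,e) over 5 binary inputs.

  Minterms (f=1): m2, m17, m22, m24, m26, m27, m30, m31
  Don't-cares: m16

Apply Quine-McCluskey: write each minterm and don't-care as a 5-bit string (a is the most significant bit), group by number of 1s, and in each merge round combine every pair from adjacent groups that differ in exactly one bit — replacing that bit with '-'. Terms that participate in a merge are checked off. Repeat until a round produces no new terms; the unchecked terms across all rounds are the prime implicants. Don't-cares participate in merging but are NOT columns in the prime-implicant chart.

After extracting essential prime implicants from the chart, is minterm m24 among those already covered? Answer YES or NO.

size-2^0 implicants → 00010  10000(✓)  10001(✓)  10110(✓)  11000(✓)  11010(✓)  11011(✓)  11110(✓)  11111(✓)
size-2^1 implicants → 1-000  1-110  1000-  11-10(✓)  11-11(✓)  110-0  1101-(✓)  1111-(✓)
size-2^2 implicants → 11-1-
Unchecked terms (primes): 00010, 1-000, 1-110, 1000-, 11-1-, 110-0
Minterm coverage:
  m2 ⊆ 00010 [E]
  m17 ⊆ 1000- [E]
  m22 ⊆ 1-110 [E]
  m24 ⊆ 1-000,110-0
  m26 ⊆ 11-1-,110-0
  m27 ⊆ 11-1- [E]
  m30 ⊆ 1-110,11-1-
  m31 ⊆ 11-1- [E]
E = {00010, 1-110, 1000-, 11-1-}

NO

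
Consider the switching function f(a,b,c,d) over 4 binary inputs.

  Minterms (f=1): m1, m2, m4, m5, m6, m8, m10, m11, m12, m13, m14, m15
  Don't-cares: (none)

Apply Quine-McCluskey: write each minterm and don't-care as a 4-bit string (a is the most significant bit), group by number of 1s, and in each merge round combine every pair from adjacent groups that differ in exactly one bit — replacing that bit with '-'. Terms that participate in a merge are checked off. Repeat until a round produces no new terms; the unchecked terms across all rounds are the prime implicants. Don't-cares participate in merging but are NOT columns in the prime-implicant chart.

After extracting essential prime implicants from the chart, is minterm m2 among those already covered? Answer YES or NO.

YES

Round 0: 0001✓ 0010✓ 0100✓ 0101✓ 0110✓ 1000✓ 1010✓ 1011✓ 1100✓ 1101✓ 1110✓ 1111✓
Round 1: -010✓ -100✓ -101✓ -110✓ 0-01 0-10✓ 01-0✓ 010-✓ 1-00✓ 1-10✓ 1-11✓ 10-0✓ 101-✓ 11-0✓ 11-1✓ 110-✓ 111-✓
Round 2: --10 -1-0 -10- 1--0 1-1- 11--
PIs = {--10, -1-0, -10-, 0-01, 1--0, 1-1-, 11--}
Coverage chart:
  m1: 0-01 ←essential
  m2: --10 ←essential
  m4: -1-0,-10-
  m5: -10-,0-01
  m6: --10,-1-0
  m8: 1--0 ←essential
  m10: --10,1--0,1-1-
  m11: 1-1- ←essential
  m12: -1-0,-10-,1--0,11--
  m13: -10-,11--
  m14: --10,-1-0,1--0,1-1-,11--
  m15: 1-1-,11--
Essential: --10, 0-01, 1--0, 1-1-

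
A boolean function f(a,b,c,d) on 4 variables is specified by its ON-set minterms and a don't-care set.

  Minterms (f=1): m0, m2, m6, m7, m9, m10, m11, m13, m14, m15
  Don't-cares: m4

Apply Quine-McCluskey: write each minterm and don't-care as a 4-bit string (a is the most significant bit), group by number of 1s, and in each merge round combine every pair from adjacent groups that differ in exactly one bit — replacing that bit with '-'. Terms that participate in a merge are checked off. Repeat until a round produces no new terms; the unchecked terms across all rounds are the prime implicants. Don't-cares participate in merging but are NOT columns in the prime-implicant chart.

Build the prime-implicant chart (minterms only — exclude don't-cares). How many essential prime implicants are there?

size-2^0 implicants → 0000(✓)  0010(✓)  0100(✓)  0110(✓)  0111(✓)  1001(✓)  1010(✓)  1011(✓)  1101(✓)  1110(✓)  1111(✓)
size-2^1 implicants → -010(✓)  -110(✓)  -111(✓)  0-00(✓)  0-10(✓)  00-0(✓)  01-0(✓)  011-(✓)  1-01(✓)  1-10(✓)  1-11(✓)  10-1(✓)  101-(✓)  11-1(✓)  111-(✓)
size-2^2 implicants → --10  -11-  0--0  1--1  1-1-
Unchecked terms (primes): --10, -11-, 0--0, 1--1, 1-1-
Minterm coverage:
  m0 ⊆ 0--0 [E]
  m2 ⊆ --10,0--0
  m6 ⊆ --10,-11-,0--0
  m7 ⊆ -11- [E]
  m9 ⊆ 1--1 [E]
  m10 ⊆ --10,1-1-
  m11 ⊆ 1--1,1-1-
  m13 ⊆ 1--1 [E]
  m14 ⊆ --10,-11-,1-1-
  m15 ⊆ -11-,1--1,1-1-
E = {-11-, 0--0, 1--1}

3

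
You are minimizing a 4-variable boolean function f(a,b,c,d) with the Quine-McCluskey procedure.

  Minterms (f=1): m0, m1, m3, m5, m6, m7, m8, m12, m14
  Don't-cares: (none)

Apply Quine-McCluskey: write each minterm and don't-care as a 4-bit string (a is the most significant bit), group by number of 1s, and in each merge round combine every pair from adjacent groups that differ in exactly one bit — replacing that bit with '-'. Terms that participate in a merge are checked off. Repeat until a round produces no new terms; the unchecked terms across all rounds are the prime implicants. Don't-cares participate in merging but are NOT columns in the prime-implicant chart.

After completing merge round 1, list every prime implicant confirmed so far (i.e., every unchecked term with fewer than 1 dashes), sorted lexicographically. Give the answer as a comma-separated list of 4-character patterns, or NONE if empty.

NONE

Round 0: 0000✓ 0001✓ 0011✓ 0101✓ 0110✓ 0111✓ 1000✓ 1100✓ 1110✓
Round 1: -000 -110 0-01✓ 0-11✓ 00-1✓ 000- 01-1✓ 011- 1-00 11-0
Round 2: 0--1
PIs = {-000, -110, 0--1, 000-, 011-, 1-00, 11-0}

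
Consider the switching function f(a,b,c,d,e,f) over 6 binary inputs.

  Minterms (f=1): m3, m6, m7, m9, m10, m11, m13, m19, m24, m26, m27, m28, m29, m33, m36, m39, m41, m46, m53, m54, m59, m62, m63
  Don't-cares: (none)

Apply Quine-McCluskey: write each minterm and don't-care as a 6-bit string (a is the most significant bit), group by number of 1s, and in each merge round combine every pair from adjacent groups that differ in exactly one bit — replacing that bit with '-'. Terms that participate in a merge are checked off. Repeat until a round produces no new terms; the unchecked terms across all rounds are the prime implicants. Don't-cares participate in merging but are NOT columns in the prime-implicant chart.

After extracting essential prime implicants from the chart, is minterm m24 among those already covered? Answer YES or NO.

NO

size-2^0 implicants → 000011(✓)  000110(✓)  000111(✓)  001001(✓)  001010(✓)  001011(✓)  001101(✓)  010011(✓)  011000(✓)  011010(✓)  011011(✓)  011100(✓)  011101(✓)  100001(✓)  100100  100111(✓)  101001(✓)  101110(✓)  110101  110110(✓)  111011(✓)  111110(✓)  111111(✓)
size-2^1 implicants → -00111  -01001  -11011  0-0011(✓)  0-1010(✓)  0-1011(✓)  0-1101  00-011(✓)  000-11  00011-  001-01  0010-1  00101-(✓)  01-011(✓)  011-00  0110-0  01101-(✓)  01110-  1-1110  10-001  11-110  111-11  11111-
size-2^2 implicants → 0--011  0-101-
Unchecked terms (primes): -00111, -01001, -11011, 0--011, 0-101-, 0-1101, 000-11, 00011-, 001-01, 0010-1, 011-00, 0110-0, 01110-, 1-1110, 10-001, 100100, 11-110, 110101, 111-11, 11111-
Minterm coverage:
  m3 ⊆ 0--011,000-11
  m6 ⊆ 00011- [E]
  m7 ⊆ -00111,000-11,00011-
  m9 ⊆ -01001,001-01,0010-1
  m10 ⊆ 0-101- [E]
  m11 ⊆ 0--011,0-101-,0010-1
  m13 ⊆ 0-1101,001-01
  m19 ⊆ 0--011 [E]
  m24 ⊆ 011-00,0110-0
  m26 ⊆ 0-101-,0110-0
  m27 ⊆ -11011,0--011,0-101-
  m28 ⊆ 011-00,01110-
  m29 ⊆ 0-1101,01110-
  m33 ⊆ 10-001 [E]
  m36 ⊆ 100100 [E]
  m39 ⊆ -00111 [E]
  m41 ⊆ -01001,10-001
  m46 ⊆ 1-1110 [E]
  m53 ⊆ 110101 [E]
  m54 ⊆ 11-110 [E]
  m59 ⊆ -11011,111-11
  m62 ⊆ 1-1110,11-110,11111-
  m63 ⊆ 111-11,11111-
E = {-00111, 0--011, 0-101-, 00011-, 1-1110, 10-001, 100100, 11-110, 110101}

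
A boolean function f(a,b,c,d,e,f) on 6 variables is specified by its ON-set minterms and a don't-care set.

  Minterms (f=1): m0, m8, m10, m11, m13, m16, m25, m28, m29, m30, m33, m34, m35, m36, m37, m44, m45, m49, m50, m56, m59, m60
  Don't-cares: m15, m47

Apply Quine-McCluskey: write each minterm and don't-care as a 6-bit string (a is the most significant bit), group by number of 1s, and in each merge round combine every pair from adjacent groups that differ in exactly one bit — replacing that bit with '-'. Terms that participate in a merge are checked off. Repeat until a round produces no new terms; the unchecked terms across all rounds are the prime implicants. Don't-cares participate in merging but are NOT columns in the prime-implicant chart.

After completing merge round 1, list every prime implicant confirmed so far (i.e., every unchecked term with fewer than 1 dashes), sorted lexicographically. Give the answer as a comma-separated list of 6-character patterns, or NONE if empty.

Round 0: 000000✓ 001000✓ 001010✓ 001011✓ 001101✓ 001111✓ 010000✓ 011001✓ 011100✓ 011101✓ 011110✓ 100001✓ 100010✓ 100011✓ 100100✓ 100101✓ 101100✓ 101101✓ 101111✓ 110001✓ 110010✓ 111000✓ 111011 111100✓
Round 1: -01101✓ -01111✓ -11100 0-0000 0-1101 00-000 001-11 0010-0 00101- 0011-1✓ 011-01 0111-0 01110- 1-0001 1-0010 1-1100 10-100✓ 10-101✓ 100-01 1000-1 10001- 10010-✓ 1011-1✓ 10110-✓ 111-00
Round 2: -011-1 10-10-
PIs = {-011-1, -11100, 0-0000, 0-1101, 00-000, 001-11, 0010-0, 00101-, 011-01, 0111-0, 01110-, 1-0001, 1-0010, 1-1100, 10-10-, 100-01, 1000-1, 10001-, 111-00, 111011}

111011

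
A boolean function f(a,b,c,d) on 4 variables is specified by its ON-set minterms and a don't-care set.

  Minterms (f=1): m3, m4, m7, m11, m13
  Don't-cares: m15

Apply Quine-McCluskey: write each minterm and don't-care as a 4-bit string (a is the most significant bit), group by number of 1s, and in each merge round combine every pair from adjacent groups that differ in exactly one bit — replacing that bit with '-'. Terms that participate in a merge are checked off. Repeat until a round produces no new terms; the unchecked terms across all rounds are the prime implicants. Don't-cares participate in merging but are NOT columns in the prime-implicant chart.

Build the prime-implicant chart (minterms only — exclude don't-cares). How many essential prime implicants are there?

3

[col 0] 0011*, 0100, 0111*, 1011*, 1101*, 1111*
[col 1] -011*, -111*, 0-11*, 1-11*, 11-1
[col 2] --11
Prime implicants: --11, 0100, 11-1
PI chart (minterm → PIs covering it):
  3 | --11  (sole → essential)
  4 | 0100  (sole → essential)
  7 | --11  (sole → essential)
  11 | --11  (sole → essential)
  13 | 11-1  (sole → essential)
Essential prime implicants: --11, 0100, 11-1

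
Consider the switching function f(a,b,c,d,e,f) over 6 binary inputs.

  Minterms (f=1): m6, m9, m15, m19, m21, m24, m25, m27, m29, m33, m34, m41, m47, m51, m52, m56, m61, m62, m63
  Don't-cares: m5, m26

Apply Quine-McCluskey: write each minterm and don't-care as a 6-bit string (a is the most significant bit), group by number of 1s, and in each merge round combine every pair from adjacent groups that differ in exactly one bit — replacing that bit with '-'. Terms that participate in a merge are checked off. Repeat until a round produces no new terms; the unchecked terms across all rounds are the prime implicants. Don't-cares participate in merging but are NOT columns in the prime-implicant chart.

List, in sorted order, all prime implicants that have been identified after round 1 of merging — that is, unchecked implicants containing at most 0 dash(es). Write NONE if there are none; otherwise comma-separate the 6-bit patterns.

000110, 100010, 110100

size-2^0 implicants → 000101(✓)  000110  001001(✓)  001111(✓)  010011(✓)  010101(✓)  011000(✓)  011001(✓)  011010(✓)  011011(✓)  011101(✓)  100001(✓)  100010  101001(✓)  101111(✓)  110011(✓)  110100  111000(✓)  111101(✓)  111110(✓)  111111(✓)
size-2^1 implicants → -01001  -01111  -10011  -11000  -11101  0-0101  0-1001  01-011  01-101  011-01  0110-0(✓)  0110-1(✓)  01100-(✓)  01101-(✓)  1-1111  10-001  1111-1  11111-
size-2^2 implicants → 0110--
Unchecked terms (primes): -01001, -01111, -10011, -11000, -11101, 0-0101, 0-1001, 000110, 01-011, 01-101, 011-01, 0110--, 1-1111, 10-001, 100010, 110100, 1111-1, 11111-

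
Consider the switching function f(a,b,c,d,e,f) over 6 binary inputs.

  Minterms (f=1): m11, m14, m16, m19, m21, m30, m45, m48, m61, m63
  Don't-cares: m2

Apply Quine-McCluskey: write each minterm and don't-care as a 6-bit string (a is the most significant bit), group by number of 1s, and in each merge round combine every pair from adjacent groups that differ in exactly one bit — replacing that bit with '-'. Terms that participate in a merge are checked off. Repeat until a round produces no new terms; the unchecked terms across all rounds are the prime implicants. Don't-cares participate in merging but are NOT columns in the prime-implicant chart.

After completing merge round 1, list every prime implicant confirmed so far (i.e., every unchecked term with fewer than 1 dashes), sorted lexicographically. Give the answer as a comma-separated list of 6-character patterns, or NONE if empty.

000010, 001011, 010011, 010101

Round 0: 000010 001011 001110✓ 010000✓ 010011 010101 011110✓ 101101✓ 110000✓ 111101✓ 111111✓
Round 1: -10000 0-1110 1-1101 1111-1
PIs = {-10000, 0-1110, 000010, 001011, 010011, 010101, 1-1101, 1111-1}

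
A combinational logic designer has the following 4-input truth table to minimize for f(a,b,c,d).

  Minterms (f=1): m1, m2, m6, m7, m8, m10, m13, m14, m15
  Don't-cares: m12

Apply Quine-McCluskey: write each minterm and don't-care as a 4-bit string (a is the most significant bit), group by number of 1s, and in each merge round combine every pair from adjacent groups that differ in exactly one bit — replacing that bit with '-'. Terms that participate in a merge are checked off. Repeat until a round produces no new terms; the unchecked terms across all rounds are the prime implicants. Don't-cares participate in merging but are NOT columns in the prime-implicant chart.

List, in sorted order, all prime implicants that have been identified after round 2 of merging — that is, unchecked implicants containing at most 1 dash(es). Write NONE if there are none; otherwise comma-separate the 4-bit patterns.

[col 0] 0001, 0010*, 0110*, 0111*, 1000*, 1010*, 1100*, 1101*, 1110*, 1111*
[col 1] -010*, -110*, -111*, 0-10*, 011-*, 1-00*, 1-10*, 10-0*, 11-0*, 11-1*, 110-*, 111-*
[col 2] --10, -11-, 1--0, 11--
Prime implicants: --10, -11-, 0001, 1--0, 11--

0001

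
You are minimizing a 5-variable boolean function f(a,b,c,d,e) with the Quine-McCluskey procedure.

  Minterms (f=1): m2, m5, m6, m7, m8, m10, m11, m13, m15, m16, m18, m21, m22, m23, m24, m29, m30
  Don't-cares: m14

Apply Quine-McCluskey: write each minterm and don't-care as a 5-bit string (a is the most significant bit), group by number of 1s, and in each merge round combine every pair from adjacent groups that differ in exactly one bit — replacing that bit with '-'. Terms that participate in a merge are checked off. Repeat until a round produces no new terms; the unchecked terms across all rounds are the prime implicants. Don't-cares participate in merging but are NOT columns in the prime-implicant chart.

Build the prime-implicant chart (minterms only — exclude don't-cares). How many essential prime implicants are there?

size-2^0 implicants → 00010(✓)  00101(✓)  00110(✓)  00111(✓)  01000(✓)  01010(✓)  01011(✓)  01101(✓)  01110(✓)  01111(✓)  10000(✓)  10010(✓)  10101(✓)  10110(✓)  10111(✓)  11000(✓)  11101(✓)  11110(✓)
size-2^1 implicants → -0010(✓)  -0101(✓)  -0110(✓)  -0111(✓)  -1000  -1101(✓)  -1110(✓)  0-010(✓)  0-101(✓)  0-110(✓)  0-111(✓)  00-10(✓)  001-1(✓)  0011-(✓)  01-10(✓)  01-11(✓)  010-0  0101-(✓)  011-1(✓)  0111-(✓)  1-000  1-101(✓)  1-110(✓)  10-10(✓)  100-0  101-1(✓)  1011-(✓)
size-2^2 implicants → --101  --110  -0-10  -01-1  -011-  0--10  0-1-1  0-11-  01-1-
Unchecked terms (primes): --101, --110, -0-10, -01-1, -011-, -1000, 0--10, 0-1-1, 0-11-, 01-1-, 010-0, 1-000, 100-0
Minterm coverage:
  m2 ⊆ -0-10,0--10
  m5 ⊆ --101,-01-1,0-1-1
  m6 ⊆ --110,-0-10,-011-,0--10,0-11-
  m7 ⊆ -01-1,-011-,0-1-1,0-11-
  m8 ⊆ -1000,010-0
  m10 ⊆ 0--10,01-1-,010-0
  m11 ⊆ 01-1- [E]
  m13 ⊆ --101,0-1-1
  m15 ⊆ 0-1-1,0-11-,01-1-
  m16 ⊆ 1-000,100-0
  m18 ⊆ -0-10,100-0
  m21 ⊆ --101,-01-1
  m22 ⊆ --110,-0-10,-011-
  m23 ⊆ -01-1,-011-
  m24 ⊆ -1000,1-000
  m29 ⊆ --101 [E]
  m30 ⊆ --110 [E]
E = {--101, --110, 01-1-}

3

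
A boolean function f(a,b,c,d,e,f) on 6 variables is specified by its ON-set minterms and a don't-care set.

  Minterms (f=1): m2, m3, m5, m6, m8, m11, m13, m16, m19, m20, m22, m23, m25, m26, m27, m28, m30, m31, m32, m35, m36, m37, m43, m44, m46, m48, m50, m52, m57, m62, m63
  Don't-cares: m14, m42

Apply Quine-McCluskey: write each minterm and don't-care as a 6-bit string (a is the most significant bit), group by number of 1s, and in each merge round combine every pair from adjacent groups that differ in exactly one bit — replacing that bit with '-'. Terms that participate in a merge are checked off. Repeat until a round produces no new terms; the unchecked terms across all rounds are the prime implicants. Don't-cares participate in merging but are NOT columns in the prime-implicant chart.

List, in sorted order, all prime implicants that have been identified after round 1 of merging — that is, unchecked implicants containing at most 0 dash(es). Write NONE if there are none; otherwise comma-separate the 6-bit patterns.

[col 0] 000010*, 000011*, 000101*, 000110*, 001000, 001011*, 001101*, 001110*, 010000*, 010011*, 010100*, 010110*, 010111*, 011001*, 011010*, 011011*, 011100*, 011110*, 011111*, 100000*, 100011*, 100100*, 100101*, 101010*, 101011*, 101100*, 101110*, 110000*, 110010*, 110100*, 111001*, 111110*, 111111*
[col 1] -00011*, -00101, -01011*, -01110*, -10000*, -10100*, -11001, -11110*, -11111*, 0-0011*, 0-0110*, 0-1011*, 0-1110*, 00-011*, 00-101, 00-110*, 000-10, 00001-, 01-011*, 01-100*, 01-110*, 01-111*, 010-00*, 010-11*, 0101-0*, 01011-*, 011-10*, 011-11*, 0110-1, 01101-*, 0111-0*, 01111-*, 1-0000*, 1-0100*, 1-1110*, 10-011*, 10-100, 100-00*, 10010-, 101-10, 10101-, 1011-0, 110-00*, 1100-0, 11111-*
[col 2] --1110, -0-011, -10-00, -1111-, 0--011, 0--110, 01--11, 01-1-0, 01-11-, 011-1-, 1-0-00
Prime implicants: --1110, -0-011, -00101, -10-00, -11001, -1111-, 0--011, 0--110, 00-101, 000-10, 00001-, 001000, 01--11, 01-1-0, 01-11-, 011-1-, 0110-1, 1-0-00, 10-100, 10010-, 101-10, 10101-, 1011-0, 1100-0

001000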